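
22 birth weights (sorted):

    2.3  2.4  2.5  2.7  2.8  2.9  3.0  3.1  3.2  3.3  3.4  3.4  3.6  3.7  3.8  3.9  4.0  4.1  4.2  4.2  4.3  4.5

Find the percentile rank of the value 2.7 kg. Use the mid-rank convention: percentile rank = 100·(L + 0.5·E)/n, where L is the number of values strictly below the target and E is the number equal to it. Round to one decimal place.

Count below 2.7: L = 3; count equal: E = 1; n = 22.
Percentile rank = 100·(3 + 0.5·1)/22 = 100·3.5/22 = 15.91.

15.9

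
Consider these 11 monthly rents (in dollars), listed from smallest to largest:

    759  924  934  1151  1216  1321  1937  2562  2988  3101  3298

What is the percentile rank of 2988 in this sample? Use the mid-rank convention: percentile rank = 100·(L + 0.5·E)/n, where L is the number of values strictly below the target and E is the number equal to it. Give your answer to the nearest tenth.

77.3

Count below 2988: L = 8; count equal: E = 1; n = 11.
Percentile rank = 100·(8 + 0.5·1)/11 = 100·8.5/11 = 77.27.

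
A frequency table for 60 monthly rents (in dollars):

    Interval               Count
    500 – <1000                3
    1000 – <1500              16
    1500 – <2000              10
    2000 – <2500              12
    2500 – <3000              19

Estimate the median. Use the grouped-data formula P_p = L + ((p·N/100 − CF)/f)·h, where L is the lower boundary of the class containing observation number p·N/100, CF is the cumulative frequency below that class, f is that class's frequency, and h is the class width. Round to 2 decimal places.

2041.67

N = 60; target position k = 50/100 · 60 = 30.
Cumulative frequencies: 3, 19, 29, 41, 60.
Observation 30 falls in the class 2000 – <2500.
L = 2000, CF = 29, f = 12, h = 500.
P50 = 2000 + ((30 − 29)/12)·500 = 2000 + 41.6667 = 2041.67.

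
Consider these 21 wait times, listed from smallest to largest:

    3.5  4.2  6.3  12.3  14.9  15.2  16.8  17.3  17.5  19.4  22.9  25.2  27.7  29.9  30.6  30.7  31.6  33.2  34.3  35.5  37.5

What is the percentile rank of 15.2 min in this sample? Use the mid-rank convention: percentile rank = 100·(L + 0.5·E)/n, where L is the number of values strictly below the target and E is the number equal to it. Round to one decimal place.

Count below 15.2: L = 5; count equal: E = 1; n = 21.
Percentile rank = 100·(5 + 0.5·1)/21 = 100·5.5/21 = 26.19.

26.2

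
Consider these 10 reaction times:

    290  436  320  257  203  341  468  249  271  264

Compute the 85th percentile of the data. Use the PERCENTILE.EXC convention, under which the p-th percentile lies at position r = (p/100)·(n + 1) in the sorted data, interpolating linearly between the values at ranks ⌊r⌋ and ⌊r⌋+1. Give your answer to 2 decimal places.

Sorted: 203, 249, 257, 264, 271, 290, 320, 341, 436, 468.
n = 10.
r = (85/100)·(10 + 1) = 9.35.
Rank 9 is 436 and rank 10 is 468.
Interpolate: 436 + 0.35·(468 − 436) = 436 + 0.35·32 = 447.2.

447.20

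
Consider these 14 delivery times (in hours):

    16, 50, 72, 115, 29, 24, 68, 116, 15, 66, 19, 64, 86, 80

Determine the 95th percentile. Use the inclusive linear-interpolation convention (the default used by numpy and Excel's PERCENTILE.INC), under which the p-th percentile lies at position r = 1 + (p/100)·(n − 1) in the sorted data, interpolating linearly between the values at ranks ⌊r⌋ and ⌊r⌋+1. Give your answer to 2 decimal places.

115.35

Sorted: 15, 16, 19, 24, 29, 50, 64, 66, 68, 72, 80, 86, 115, 116.
n = 14.
r = 1 + (95/100)·(14 − 1) = 1 + 12.35 = 13.35.
Rank 13 is 115 and rank 14 is 116.
Interpolate: 115 + 0.35·(116 − 115) = 115 + 0.35·1 = 115.35.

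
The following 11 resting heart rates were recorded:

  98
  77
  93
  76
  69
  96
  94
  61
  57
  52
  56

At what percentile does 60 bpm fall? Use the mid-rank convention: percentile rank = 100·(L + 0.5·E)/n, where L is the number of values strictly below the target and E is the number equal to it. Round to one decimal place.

27.3

Sorted: 52, 56, 57, 61, 69, 76, 77, 93, 94, 96, 98.
Count below 60: L = 3; count equal: E = 0; n = 11.
Percentile rank = 100·(3 + 0.5·0)/11 = 100·3/11 = 27.27.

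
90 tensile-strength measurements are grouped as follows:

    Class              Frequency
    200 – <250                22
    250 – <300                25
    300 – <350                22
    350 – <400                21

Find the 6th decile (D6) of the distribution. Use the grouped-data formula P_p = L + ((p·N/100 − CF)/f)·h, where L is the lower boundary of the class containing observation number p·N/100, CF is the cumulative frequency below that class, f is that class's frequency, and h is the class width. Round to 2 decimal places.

315.91

N = 90; target position k = 60/100 · 90 = 54.
Cumulative frequencies: 22, 47, 69, 90.
Observation 54 falls in the class 300 – <350.
L = 300, CF = 47, f = 22, h = 50.
P60 = 300 + ((54 − 47)/22)·50 = 300 + 15.9091 = 315.909.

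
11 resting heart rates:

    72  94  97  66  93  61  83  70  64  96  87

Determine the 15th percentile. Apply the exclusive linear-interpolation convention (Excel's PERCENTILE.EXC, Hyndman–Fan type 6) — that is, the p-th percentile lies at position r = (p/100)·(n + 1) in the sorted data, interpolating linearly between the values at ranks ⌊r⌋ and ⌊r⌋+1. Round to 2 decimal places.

63.40

Sorted: 61, 64, 66, 70, 72, 83, 87, 93, 94, 96, 97.
n = 11.
r = (15/100)·(11 + 1) = 1.8.
Rank 1 is 61 and rank 2 is 64.
Interpolate: 61 + 0.8·(64 − 61) = 61 + 0.8·3 = 63.4.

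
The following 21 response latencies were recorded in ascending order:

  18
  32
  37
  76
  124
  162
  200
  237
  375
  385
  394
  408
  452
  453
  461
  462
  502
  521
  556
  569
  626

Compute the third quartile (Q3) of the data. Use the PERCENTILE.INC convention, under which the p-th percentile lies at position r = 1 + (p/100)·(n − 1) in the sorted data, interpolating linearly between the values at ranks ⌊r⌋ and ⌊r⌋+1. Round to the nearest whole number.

462

n = 21.
r = 1 + (75/100)·(21 − 1) = 1 + 15 = 16.
r is an integer, so P75 is the value at rank 16: 462.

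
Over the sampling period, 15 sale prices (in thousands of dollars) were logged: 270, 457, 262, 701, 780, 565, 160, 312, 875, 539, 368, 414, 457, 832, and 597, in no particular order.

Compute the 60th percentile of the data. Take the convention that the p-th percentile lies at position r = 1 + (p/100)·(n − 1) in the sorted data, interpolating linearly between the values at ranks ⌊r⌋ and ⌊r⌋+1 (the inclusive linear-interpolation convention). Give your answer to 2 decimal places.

Sorted: 160, 262, 270, 312, 368, 414, 457, 457, 539, 565, 597, 701, 780, 832, 875.
n = 15.
r = 1 + (60/100)·(15 − 1) = 1 + 8.4 = 9.4.
Rank 9 is 539 and rank 10 is 565.
Interpolate: 539 + 0.4·(565 − 539) = 539 + 0.4·26 = 549.4.

549.40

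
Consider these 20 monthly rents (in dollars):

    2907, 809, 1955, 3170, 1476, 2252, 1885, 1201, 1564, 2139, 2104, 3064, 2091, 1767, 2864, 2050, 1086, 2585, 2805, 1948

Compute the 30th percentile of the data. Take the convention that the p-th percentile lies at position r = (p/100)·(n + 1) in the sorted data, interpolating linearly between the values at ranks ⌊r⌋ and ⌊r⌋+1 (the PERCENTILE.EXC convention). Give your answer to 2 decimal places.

Sorted: 809, 1086, 1201, 1476, 1564, 1767, 1885, 1948, 1955, 2050, 2091, 2104, 2139, 2252, 2585, 2805, 2864, 2907, 3064, 3170.
n = 20.
r = (30/100)·(20 + 1) = 6.3.
Rank 6 is 1767 and rank 7 is 1885.
Interpolate: 1767 + 0.3·(1885 − 1767) = 1767 + 0.3·118 = 1802.4.

1802.40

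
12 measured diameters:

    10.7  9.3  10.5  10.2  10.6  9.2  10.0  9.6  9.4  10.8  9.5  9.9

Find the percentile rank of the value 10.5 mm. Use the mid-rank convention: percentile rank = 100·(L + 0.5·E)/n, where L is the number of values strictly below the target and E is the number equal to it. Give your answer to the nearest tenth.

Sorted: 9.2, 9.3, 9.4, 9.5, 9.6, 9.9, 10.0, 10.2, 10.5, 10.6, 10.7, 10.8.
Count below 10.5: L = 8; count equal: E = 1; n = 12.
Percentile rank = 100·(8 + 0.5·1)/12 = 100·8.5/12 = 70.83.

70.8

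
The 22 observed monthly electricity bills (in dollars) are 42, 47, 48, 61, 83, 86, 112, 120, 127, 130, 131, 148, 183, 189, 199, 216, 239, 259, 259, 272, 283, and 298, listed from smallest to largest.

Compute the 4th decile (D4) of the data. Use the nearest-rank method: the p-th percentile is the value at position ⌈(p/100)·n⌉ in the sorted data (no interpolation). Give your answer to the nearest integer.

n = 22.
Position = ⌈40/100 · 22⌉ = ⌈8.8⌉ = 9.
The value at rank 9 is 127.

127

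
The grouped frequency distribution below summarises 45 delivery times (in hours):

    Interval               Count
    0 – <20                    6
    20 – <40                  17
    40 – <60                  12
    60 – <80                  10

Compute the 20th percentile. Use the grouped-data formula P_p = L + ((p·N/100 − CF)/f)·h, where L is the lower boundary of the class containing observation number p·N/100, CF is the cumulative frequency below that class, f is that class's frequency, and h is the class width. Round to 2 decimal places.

23.53

N = 45; target position k = 20/100 · 45 = 9.
Cumulative frequencies: 6, 23, 35, 45.
Observation 9 falls in the class 20 – <40.
L = 20, CF = 6, f = 17, h = 20.
P20 = 20 + ((9 − 6)/17)·20 = 20 + 3.52941 = 23.5294.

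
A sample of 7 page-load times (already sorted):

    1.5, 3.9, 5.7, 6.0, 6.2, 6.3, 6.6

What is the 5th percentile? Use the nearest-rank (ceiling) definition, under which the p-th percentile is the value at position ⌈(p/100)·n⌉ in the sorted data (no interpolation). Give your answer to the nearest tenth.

1.5

n = 7.
Position = ⌈5/100 · 7⌉ = ⌈0.35⌉ = 1.
The value at rank 1 is 1.5.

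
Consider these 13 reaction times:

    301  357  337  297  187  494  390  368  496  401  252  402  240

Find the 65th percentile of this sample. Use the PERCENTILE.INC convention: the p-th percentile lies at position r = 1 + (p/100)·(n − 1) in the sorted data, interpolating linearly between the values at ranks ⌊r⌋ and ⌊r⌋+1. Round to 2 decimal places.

385.60

Sorted: 187, 240, 252, 297, 301, 337, 357, 368, 390, 401, 402, 494, 496.
n = 13.
r = 1 + (65/100)·(13 − 1) = 1 + 7.8 = 8.8.
Rank 8 is 368 and rank 9 is 390.
Interpolate: 368 + 0.8·(390 − 368) = 368 + 0.8·22 = 385.6.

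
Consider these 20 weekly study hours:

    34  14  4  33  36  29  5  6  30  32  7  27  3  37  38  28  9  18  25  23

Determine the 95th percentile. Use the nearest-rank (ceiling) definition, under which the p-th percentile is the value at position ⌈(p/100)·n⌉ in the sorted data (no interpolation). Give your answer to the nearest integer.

Sorted: 3, 4, 5, 6, 7, 9, 14, 18, 23, 25, 27, 28, 29, 30, 32, 33, 34, 36, 37, 38.
n = 20.
Position = ⌈95/100 · 20⌉ = ⌈19⌉ = 19.
The value at rank 19 is 37.

37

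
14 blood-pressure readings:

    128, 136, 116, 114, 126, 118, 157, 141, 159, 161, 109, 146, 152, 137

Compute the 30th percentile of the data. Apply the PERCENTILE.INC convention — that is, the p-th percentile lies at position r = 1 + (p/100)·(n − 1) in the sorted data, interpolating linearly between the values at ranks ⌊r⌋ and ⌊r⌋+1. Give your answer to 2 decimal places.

125.20

Sorted: 109, 114, 116, 118, 126, 128, 136, 137, 141, 146, 152, 157, 159, 161.
n = 14.
r = 1 + (30/100)·(14 − 1) = 1 + 3.9 = 4.9.
Rank 4 is 118 and rank 5 is 126.
Interpolate: 118 + 0.9·(126 − 118) = 118 + 0.9·8 = 125.2.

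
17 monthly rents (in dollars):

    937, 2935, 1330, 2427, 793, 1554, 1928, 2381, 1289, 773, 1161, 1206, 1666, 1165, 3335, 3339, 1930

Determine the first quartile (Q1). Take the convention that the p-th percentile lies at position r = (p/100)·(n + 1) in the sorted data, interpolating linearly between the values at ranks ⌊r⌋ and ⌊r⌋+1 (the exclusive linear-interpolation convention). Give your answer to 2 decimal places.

1163.00

Sorted: 773, 793, 937, 1161, 1165, 1206, 1289, 1330, 1554, 1666, 1928, 1930, 2381, 2427, 2935, 3335, 3339.
n = 17.
r = (25/100)·(17 + 1) = 4.5.
Rank 4 is 1161 and rank 5 is 1165.
Interpolate: 1161 + 0.5·(1165 − 1161) = 1161 + 0.5·4 = 1163.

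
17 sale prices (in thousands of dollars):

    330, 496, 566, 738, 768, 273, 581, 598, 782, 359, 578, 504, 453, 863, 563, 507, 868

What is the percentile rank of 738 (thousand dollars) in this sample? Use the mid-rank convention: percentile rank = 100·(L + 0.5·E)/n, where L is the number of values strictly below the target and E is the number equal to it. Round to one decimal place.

73.5

Sorted: 273, 330, 359, 453, 496, 504, 507, 563, 566, 578, 581, 598, 738, 768, 782, 863, 868.
Count below 738: L = 12; count equal: E = 1; n = 17.
Percentile rank = 100·(12 + 0.5·1)/17 = 100·12.5/17 = 73.53.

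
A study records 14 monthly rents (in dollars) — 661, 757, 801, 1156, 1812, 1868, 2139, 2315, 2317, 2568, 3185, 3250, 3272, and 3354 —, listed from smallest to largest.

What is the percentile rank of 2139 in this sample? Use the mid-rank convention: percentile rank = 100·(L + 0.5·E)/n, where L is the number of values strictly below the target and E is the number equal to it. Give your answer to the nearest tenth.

46.4

Count below 2139: L = 6; count equal: E = 1; n = 14.
Percentile rank = 100·(6 + 0.5·1)/14 = 100·6.5/14 = 46.43.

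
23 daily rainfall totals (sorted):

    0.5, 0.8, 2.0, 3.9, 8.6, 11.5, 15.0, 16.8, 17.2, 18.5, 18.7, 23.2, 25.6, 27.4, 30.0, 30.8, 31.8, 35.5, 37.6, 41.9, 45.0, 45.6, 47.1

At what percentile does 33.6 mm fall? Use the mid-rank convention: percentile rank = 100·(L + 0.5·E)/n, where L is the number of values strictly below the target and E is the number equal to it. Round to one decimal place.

Count below 33.6: L = 17; count equal: E = 0; n = 23.
Percentile rank = 100·(17 + 0.5·0)/23 = 100·17/23 = 73.91.

73.9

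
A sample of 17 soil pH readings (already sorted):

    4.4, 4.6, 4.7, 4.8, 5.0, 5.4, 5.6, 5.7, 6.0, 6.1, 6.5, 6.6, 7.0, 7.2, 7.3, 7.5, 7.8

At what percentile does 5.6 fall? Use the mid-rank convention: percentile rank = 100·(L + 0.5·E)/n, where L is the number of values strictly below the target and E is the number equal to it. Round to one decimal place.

Count below 5.6: L = 6; count equal: E = 1; n = 17.
Percentile rank = 100·(6 + 0.5·1)/17 = 100·6.5/17 = 38.24.

38.2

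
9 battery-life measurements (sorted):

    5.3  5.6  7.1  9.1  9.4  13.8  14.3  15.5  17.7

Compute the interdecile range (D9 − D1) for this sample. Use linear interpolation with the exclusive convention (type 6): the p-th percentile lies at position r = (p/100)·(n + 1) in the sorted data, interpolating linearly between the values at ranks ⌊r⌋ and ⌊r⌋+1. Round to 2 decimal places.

n = 9.
P10: r = 1 (integer) → 5.3.
P90: r = 9 (integer) → 17.7.
Difference: 17.7 − 5.3 = 12.4.

12.40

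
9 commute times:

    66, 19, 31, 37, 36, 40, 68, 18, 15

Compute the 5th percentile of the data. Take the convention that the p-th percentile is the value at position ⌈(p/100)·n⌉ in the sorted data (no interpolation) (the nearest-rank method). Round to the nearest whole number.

15

Sorted: 15, 18, 19, 31, 36, 37, 40, 66, 68.
n = 9.
Position = ⌈5/100 · 9⌉ = ⌈0.45⌉ = 1.
The value at rank 1 is 15.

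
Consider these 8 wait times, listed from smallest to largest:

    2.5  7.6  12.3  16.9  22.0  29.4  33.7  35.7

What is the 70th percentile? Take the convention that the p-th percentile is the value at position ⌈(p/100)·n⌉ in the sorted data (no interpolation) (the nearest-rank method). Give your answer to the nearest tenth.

n = 8.
Position = ⌈70/100 · 8⌉ = ⌈5.6⌉ = 6.
The value at rank 6 is 29.4.

29.4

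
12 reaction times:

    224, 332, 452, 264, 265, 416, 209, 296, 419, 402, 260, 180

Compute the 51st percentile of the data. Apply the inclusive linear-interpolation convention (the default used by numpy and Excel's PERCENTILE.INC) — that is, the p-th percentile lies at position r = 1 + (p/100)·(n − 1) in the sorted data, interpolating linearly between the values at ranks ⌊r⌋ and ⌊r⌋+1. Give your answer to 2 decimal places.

Sorted: 180, 209, 224, 260, 264, 265, 296, 332, 402, 416, 419, 452.
n = 12.
r = 1 + (51/100)·(12 − 1) = 1 + 5.61 = 6.61.
Rank 6 is 265 and rank 7 is 296.
Interpolate: 265 + 0.61·(296 − 265) = 265 + 0.61·31 = 283.91.

283.91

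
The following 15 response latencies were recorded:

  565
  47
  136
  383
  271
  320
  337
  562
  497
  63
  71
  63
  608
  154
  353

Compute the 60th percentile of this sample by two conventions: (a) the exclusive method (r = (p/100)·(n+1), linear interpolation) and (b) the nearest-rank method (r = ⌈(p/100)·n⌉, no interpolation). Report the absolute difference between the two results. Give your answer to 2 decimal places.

9.60

Sorted: 47, 63, 63, 71, 136, 154, 271, 320, 337, 353, 383, 497, 562, 565, 608.
n = 15.
(a) r = 9.6; between ranks 9 (337) and 10 (353): 346.6.
(b) the nearest-rank method: rank 9 → 337.
|346.6 − 337| = 9.6.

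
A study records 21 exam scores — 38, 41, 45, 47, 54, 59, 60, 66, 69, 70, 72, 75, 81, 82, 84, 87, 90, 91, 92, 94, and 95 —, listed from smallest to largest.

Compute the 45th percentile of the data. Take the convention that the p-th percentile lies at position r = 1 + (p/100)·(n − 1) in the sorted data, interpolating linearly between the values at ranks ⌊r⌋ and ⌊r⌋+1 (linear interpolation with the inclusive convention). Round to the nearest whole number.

n = 21.
r = 1 + (45/100)·(21 − 1) = 1 + 9 = 10.
r is an integer, so P45 is the value at rank 10: 70.

70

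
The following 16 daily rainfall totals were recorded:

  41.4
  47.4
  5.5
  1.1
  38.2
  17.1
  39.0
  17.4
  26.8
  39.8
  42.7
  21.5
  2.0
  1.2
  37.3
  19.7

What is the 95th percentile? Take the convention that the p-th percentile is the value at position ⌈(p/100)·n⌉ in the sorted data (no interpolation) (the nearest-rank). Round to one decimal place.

Sorted: 1.1, 1.2, 2.0, 5.5, 17.1, 17.4, 19.7, 21.5, 26.8, 37.3, 38.2, 39.0, 39.8, 41.4, 42.7, 47.4.
n = 16.
Position = ⌈95/100 · 16⌉ = ⌈15.2⌉ = 16.
The value at rank 16 is 47.4.

47.4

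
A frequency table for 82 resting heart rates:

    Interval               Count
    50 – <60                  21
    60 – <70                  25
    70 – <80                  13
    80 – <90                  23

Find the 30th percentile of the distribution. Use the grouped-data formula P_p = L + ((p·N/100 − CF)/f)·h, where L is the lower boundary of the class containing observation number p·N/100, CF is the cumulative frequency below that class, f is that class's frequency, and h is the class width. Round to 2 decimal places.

N = 82; target position k = 30/100 · 82 = 24.6.
Cumulative frequencies: 21, 46, 59, 82.
Observation 24.6 falls in the class 60 – <70.
L = 60, CF = 21, f = 25, h = 10.
P30 = 60 + ((24.6 − 21)/25)·10 = 60 + 1.44 = 61.44.

61.44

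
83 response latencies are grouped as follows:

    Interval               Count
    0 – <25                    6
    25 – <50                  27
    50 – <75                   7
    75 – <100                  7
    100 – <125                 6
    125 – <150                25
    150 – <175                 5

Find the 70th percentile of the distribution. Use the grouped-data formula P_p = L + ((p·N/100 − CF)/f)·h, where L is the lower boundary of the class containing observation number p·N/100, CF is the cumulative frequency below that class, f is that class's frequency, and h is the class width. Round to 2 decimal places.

130.10

N = 83; target position k = 70/100 · 83 = 58.1.
Cumulative frequencies: 6, 33, 40, 47, 53, 78, 83.
Observation 58.1 falls in the class 125 – <150.
L = 125, CF = 53, f = 25, h = 25.
P70 = 125 + ((58.1 − 53)/25)·25 = 125 + 5.1 = 130.1.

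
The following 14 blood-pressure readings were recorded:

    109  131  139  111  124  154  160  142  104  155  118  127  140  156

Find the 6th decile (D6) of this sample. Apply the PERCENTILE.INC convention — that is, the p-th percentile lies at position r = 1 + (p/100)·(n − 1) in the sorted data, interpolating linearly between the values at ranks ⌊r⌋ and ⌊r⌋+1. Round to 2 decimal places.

139.80

Sorted: 104, 109, 111, 118, 124, 127, 131, 139, 140, 142, 154, 155, 156, 160.
n = 14.
r = 1 + (60/100)·(14 − 1) = 1 + 7.8 = 8.8.
Rank 8 is 139 and rank 9 is 140.
Interpolate: 139 + 0.8·(140 − 139) = 139 + 0.8·1 = 139.8.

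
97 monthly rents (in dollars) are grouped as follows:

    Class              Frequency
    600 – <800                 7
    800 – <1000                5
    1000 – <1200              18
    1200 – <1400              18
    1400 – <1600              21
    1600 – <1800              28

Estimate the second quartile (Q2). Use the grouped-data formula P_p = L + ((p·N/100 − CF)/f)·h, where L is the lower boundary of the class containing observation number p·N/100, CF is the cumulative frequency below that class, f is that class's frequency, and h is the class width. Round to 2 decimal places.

1404.76

N = 97; target position k = 50/100 · 97 = 48.5.
Cumulative frequencies: 7, 12, 30, 48, 69, 97.
Observation 48.5 falls in the class 1400 – <1600.
L = 1400, CF = 48, f = 21, h = 200.
P50 = 1400 + ((48.5 − 48)/21)·200 = 1400 + 4.7619 = 1404.76.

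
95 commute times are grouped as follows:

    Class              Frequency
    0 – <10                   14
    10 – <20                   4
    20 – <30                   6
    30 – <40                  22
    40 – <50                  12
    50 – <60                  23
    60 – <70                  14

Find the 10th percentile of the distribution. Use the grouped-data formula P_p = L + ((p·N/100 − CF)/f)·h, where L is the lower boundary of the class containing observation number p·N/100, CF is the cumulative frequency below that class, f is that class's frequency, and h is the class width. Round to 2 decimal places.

6.79

N = 95; target position k = 10/100 · 95 = 9.5.
Cumulative frequencies: 14, 18, 24, 46, 58, 81, 95.
Observation 9.5 falls in the class 0 – <10.
L = 0, CF = 0, f = 14, h = 10.
P10 = 0 + ((9.5 − 0)/14)·10 = 0 + 6.78571 = 6.78571.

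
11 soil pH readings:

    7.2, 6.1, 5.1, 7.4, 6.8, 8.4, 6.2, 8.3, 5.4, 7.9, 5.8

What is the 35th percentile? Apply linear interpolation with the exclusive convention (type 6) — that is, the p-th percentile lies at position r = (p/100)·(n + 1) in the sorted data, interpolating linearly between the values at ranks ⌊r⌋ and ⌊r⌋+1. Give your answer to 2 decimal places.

Sorted: 5.1, 5.4, 5.8, 6.1, 6.2, 6.8, 7.2, 7.4, 7.9, 8.3, 8.4.
n = 11.
r = (35/100)·(11 + 1) = 4.2.
Rank 4 is 6.1 and rank 5 is 6.2.
Interpolate: 6.1 + 0.2·(6.2 − 6.1) = 6.1 + 0.2·0.1 = 6.12.

6.12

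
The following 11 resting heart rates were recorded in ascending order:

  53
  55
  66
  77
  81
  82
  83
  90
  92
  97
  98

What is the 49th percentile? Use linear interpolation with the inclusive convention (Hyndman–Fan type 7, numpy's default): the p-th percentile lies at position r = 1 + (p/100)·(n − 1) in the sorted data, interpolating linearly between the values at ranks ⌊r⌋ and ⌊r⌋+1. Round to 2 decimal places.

n = 11.
r = 1 + (49/100)·(11 − 1) = 1 + 4.9 = 5.9.
Rank 5 is 81 and rank 6 is 82.
Interpolate: 81 + 0.9·(82 − 81) = 81 + 0.9·1 = 81.9.

81.90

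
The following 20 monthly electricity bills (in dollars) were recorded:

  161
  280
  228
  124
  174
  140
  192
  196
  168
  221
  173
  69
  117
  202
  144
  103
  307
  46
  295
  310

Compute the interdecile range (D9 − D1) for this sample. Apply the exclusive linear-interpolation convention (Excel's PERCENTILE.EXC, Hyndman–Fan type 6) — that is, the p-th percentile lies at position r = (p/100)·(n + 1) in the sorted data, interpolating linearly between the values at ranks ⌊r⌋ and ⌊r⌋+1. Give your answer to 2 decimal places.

Sorted: 46, 69, 103, 117, 124, 140, 144, 161, 168, 173, 174, 192, 196, 202, 221, 228, 280, 295, 307, 310.
n = 20.
P10: r = 2.1; ranks 2–3 are 69, 103; interpolating gives 72.4.
P90: r = 18.9; ranks 18–19 are 295, 307; interpolating gives 305.8.
Difference: 305.8 − 72.4 = 233.4.

233.40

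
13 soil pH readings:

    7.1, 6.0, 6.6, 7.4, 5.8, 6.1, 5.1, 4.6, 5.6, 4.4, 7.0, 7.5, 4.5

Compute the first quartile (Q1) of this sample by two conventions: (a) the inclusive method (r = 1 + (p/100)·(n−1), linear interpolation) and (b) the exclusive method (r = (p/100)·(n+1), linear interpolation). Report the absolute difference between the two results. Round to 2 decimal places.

Sorted: 4.4, 4.5, 4.6, 5.1, 5.6, 5.8, 6.0, 6.1, 6.6, 7.0, 7.1, 7.4, 7.5.
n = 13.
(a) r = 4 → value at rank 4 = 5.1.
(b) r = 3.5; between ranks 3 (4.6) and 4 (5.1): 4.85.
|5.1 − 4.85| = 0.25.

0.25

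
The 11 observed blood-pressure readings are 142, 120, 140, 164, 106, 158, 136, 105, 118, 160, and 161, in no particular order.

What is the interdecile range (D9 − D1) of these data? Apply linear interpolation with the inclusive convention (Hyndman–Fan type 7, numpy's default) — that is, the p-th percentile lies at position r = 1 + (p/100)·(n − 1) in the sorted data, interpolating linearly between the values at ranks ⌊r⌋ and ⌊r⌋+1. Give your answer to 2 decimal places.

55.00

Sorted: 105, 106, 118, 120, 136, 140, 142, 158, 160, 161, 164.
n = 11.
P10: r = 2 (integer) → 106.
P90: r = 10 (integer) → 161.
Difference: 161 − 106 = 55.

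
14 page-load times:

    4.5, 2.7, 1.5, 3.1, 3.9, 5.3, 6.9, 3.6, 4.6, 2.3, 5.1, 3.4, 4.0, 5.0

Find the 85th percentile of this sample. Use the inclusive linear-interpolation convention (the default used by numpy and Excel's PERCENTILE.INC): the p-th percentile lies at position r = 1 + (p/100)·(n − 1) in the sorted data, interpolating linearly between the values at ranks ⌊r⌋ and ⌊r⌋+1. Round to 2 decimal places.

Sorted: 1.5, 2.3, 2.7, 3.1, 3.4, 3.6, 3.9, 4.0, 4.5, 4.6, 5.0, 5.1, 5.3, 6.9.
n = 14.
r = 1 + (85/100)·(14 − 1) = 1 + 11.05 = 12.05.
Rank 12 is 5.1 and rank 13 is 5.3.
Interpolate: 5.1 + 0.05·(5.3 − 5.1) = 5.1 + 0.05·0.2 = 5.11.

5.11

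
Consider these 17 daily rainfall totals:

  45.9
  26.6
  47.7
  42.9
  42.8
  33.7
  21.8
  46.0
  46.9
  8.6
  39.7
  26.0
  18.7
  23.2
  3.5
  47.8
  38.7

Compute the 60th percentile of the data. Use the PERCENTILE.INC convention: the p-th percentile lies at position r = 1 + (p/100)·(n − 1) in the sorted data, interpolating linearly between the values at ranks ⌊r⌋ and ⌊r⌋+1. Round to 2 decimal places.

41.56

Sorted: 3.5, 8.6, 18.7, 21.8, 23.2, 26.0, 26.6, 33.7, 38.7, 39.7, 42.8, 42.9, 45.9, 46.0, 46.9, 47.7, 47.8.
n = 17.
r = 1 + (60/100)·(17 − 1) = 1 + 9.6 = 10.6.
Rank 10 is 39.7 and rank 11 is 42.8.
Interpolate: 39.7 + 0.6·(42.8 − 39.7) = 39.7 + 0.6·3.1 = 41.56.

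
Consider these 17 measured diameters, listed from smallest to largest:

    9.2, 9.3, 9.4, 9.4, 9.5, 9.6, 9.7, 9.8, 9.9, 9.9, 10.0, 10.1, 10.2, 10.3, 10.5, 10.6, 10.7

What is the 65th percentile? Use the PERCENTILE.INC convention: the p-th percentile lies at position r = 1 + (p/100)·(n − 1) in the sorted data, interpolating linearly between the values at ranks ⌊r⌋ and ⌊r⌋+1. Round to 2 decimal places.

n = 17.
r = 1 + (65/100)·(17 − 1) = 1 + 10.4 = 11.4.
Rank 11 is 10.0 and rank 12 is 10.1.
Interpolate: 10.0 + 0.4·(10.1 − 10.0) = 10.0 + 0.4·0.1 = 10.04.

10.04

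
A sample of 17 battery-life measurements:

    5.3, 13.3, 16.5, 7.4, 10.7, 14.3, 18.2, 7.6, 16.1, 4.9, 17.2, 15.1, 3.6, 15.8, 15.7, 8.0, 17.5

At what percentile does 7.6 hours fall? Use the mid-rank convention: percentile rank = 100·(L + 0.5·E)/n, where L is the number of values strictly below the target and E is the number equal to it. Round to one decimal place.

Sorted: 3.6, 4.9, 5.3, 7.4, 7.6, 8.0, 10.7, 13.3, 14.3, 15.1, 15.7, 15.8, 16.1, 16.5, 17.2, 17.5, 18.2.
Count below 7.6: L = 4; count equal: E = 1; n = 17.
Percentile rank = 100·(4 + 0.5·1)/17 = 100·4.5/17 = 26.47.

26.5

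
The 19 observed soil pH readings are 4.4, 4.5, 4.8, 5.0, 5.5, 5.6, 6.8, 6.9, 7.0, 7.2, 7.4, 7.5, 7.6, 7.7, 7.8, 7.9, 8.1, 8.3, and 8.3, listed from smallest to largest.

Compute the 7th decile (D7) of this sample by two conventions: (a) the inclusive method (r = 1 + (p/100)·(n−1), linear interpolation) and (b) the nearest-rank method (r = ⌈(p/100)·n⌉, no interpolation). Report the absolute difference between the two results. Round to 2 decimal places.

0.04

n = 19.
(a) r = 13.6; between ranks 13 (7.6) and 14 (7.7): 7.66.
(b) the nearest-rank method: rank 14 → 7.7.
|7.66 − 7.7| = 0.04.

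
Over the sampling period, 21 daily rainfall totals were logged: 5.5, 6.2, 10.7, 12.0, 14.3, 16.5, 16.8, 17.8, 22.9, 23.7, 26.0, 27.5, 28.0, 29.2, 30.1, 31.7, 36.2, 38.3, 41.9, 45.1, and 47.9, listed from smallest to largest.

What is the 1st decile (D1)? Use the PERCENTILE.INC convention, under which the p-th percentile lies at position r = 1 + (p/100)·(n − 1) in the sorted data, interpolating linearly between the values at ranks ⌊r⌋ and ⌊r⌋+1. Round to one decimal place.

10.7

n = 21.
r = 1 + (10/100)·(21 − 1) = 1 + 2 = 3.
r is an integer, so P10 is the value at rank 3: 10.7.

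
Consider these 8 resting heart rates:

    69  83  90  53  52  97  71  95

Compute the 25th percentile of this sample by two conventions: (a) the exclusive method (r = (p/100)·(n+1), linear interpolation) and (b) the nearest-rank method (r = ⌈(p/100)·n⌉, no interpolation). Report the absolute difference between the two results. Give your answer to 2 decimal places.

4.00

Sorted: 52, 53, 69, 71, 83, 90, 95, 97.
n = 8.
(a) r = 2.25; between ranks 2 (53) and 3 (69): 57.
(b) the nearest-rank method: rank 2 → 53.
|57 − 53| = 4.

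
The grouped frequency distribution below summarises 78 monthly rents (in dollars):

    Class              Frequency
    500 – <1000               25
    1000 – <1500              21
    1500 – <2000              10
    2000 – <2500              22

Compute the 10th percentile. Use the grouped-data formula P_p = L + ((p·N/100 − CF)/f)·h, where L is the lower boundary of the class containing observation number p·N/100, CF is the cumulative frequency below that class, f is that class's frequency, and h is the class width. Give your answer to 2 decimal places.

N = 78; target position k = 10/100 · 78 = 7.8.
Cumulative frequencies: 25, 46, 56, 78.
Observation 7.8 falls in the class 500 – <1000.
L = 500, CF = 0, f = 25, h = 500.
P10 = 500 + ((7.8 − 0)/25)·500 = 500 + 156 = 656.

656.00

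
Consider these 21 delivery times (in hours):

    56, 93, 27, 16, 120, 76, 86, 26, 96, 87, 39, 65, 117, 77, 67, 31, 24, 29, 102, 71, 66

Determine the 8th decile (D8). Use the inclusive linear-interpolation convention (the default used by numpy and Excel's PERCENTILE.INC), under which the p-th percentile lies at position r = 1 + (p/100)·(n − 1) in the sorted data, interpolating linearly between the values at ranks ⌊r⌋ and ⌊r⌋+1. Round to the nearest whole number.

93

Sorted: 16, 24, 26, 27, 29, 31, 39, 56, 65, 66, 67, 71, 76, 77, 86, 87, 93, 96, 102, 117, 120.
n = 21.
r = 1 + (80/100)·(21 − 1) = 1 + 16 = 17.
r is an integer, so P80 is the value at rank 17: 93.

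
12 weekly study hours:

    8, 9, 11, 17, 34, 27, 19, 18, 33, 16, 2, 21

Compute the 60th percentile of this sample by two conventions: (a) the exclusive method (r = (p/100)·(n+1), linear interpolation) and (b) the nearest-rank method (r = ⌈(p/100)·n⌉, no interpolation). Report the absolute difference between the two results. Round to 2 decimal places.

0.20

Sorted: 2, 8, 9, 11, 16, 17, 18, 19, 21, 27, 33, 34.
n = 12.
(a) r = 7.8; between ranks 7 (18) and 8 (19): 18.8.
(b) the nearest-rank method: rank 8 → 19.
|18.8 − 19| = 0.2.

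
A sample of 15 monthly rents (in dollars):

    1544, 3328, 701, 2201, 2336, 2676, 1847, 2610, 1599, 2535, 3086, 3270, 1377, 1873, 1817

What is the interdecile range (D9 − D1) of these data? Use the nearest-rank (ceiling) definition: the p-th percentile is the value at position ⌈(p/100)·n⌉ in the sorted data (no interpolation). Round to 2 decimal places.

Sorted: 701, 1377, 1544, 1599, 1817, 1847, 1873, 2201, 2336, 2535, 2610, 2676, 3086, 3270, 3328.
n = 15.
P10: rank ⌈10/100·15⌉ = 2 → 1377.
P90: rank ⌈90/100·15⌉ = 14 → 3270.
Difference: 3270 − 1377 = 1893.

1893.00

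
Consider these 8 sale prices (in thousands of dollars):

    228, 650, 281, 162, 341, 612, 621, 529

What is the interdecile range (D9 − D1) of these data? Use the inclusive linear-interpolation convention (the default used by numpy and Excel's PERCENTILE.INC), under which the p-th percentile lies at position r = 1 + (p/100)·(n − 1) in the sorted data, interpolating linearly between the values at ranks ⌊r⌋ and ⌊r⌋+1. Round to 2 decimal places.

Sorted: 162, 228, 281, 341, 529, 612, 621, 650.
n = 8.
P10: r = 1.7; ranks 1–2 are 162, 228; interpolating gives 208.2.
P90: r = 7.3; ranks 7–8 are 621, 650; interpolating gives 629.7.
Difference: 629.7 − 208.2 = 421.5.

421.50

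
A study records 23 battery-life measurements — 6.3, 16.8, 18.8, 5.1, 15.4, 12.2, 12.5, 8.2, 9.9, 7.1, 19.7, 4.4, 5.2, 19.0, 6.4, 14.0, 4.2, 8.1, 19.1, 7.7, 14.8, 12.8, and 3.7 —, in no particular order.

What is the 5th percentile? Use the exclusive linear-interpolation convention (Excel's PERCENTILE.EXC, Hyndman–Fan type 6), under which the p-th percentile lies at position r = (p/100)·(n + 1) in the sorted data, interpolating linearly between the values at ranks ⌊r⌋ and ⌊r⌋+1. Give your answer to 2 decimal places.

Sorted: 3.7, 4.2, 4.4, 5.1, 5.2, 6.3, 6.4, 7.1, 7.7, 8.1, 8.2, 9.9, 12.2, 12.5, 12.8, 14.0, 14.8, 15.4, 16.8, 18.8, 19.0, 19.1, 19.7.
n = 23.
r = (5/100)·(23 + 1) = 1.2.
Rank 1 is 3.7 and rank 2 is 4.2.
Interpolate: 3.7 + 0.2·(4.2 − 3.7) = 3.7 + 0.2·0.5 = 3.8.

3.80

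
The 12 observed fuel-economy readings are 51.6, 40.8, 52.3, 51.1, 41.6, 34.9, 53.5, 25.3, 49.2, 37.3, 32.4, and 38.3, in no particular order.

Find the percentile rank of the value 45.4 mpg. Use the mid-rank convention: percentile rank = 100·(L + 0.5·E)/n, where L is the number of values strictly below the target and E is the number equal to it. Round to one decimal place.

58.3

Sorted: 25.3, 32.4, 34.9, 37.3, 38.3, 40.8, 41.6, 49.2, 51.1, 51.6, 52.3, 53.5.
Count below 45.4: L = 7; count equal: E = 0; n = 12.
Percentile rank = 100·(7 + 0.5·0)/12 = 100·7/12 = 58.33.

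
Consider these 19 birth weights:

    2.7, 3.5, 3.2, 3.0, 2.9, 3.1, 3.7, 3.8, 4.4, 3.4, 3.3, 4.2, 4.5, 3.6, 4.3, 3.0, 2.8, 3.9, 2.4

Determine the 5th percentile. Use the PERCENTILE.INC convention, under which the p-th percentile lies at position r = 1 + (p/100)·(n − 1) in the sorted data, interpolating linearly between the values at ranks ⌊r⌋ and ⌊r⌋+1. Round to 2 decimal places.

2.67

Sorted: 2.4, 2.7, 2.8, 2.9, 3.0, 3.0, 3.1, 3.2, 3.3, 3.4, 3.5, 3.6, 3.7, 3.8, 3.9, 4.2, 4.3, 4.4, 4.5.
n = 19.
r = 1 + (5/100)·(19 − 1) = 1 + 0.9 = 1.9.
Rank 1 is 2.4 and rank 2 is 2.7.
Interpolate: 2.4 + 0.9·(2.7 − 2.4) = 2.4 + 0.9·0.3 = 2.67.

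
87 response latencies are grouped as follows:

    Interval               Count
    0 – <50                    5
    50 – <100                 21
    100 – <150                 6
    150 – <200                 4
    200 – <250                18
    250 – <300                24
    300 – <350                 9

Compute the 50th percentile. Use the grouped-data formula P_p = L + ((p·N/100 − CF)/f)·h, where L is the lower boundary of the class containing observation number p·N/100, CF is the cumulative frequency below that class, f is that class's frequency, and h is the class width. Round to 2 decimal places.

220.83

N = 87; target position k = 50/100 · 87 = 43.5.
Cumulative frequencies: 5, 26, 32, 36, 54, 78, 87.
Observation 43.5 falls in the class 200 – <250.
L = 200, CF = 36, f = 18, h = 50.
P50 = 200 + ((43.5 − 36)/18)·50 = 200 + 20.8333 = 220.833.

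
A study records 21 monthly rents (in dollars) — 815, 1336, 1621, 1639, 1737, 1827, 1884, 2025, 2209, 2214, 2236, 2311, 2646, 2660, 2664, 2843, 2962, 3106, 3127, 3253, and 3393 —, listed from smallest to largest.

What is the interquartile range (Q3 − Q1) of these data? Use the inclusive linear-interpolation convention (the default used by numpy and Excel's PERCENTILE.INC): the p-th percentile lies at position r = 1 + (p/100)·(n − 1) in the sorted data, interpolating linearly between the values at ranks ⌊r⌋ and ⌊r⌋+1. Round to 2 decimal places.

1016.00

n = 21.
P25: r = 6 (integer) → 1827.
P75: r = 16 (integer) → 2843.
Difference: 2843 − 1827 = 1016.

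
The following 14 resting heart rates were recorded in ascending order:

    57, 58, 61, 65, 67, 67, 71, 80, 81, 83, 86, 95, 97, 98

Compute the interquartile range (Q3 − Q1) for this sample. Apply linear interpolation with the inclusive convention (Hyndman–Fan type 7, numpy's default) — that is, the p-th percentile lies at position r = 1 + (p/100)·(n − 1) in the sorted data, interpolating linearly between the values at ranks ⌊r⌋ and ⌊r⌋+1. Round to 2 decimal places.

19.75

n = 14.
P25: r = 4.25; ranks 4–5 are 65, 67; interpolating gives 65.5.
P75: r = 10.75; ranks 10–11 are 83, 86; interpolating gives 85.25.
Difference: 85.25 − 65.5 = 19.75.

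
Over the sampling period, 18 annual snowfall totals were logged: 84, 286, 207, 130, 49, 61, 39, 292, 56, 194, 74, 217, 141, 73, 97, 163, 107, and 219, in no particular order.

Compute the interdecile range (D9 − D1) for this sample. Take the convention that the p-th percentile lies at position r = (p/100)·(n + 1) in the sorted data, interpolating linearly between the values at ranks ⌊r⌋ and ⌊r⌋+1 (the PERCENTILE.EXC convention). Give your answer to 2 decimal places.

Sorted: 39, 49, 56, 61, 73, 74, 84, 97, 107, 130, 141, 163, 194, 207, 217, 219, 286, 292.
n = 18.
P10: r = 1.9; ranks 1–2 are 39, 49; interpolating gives 48.
P90: r = 17.1; ranks 17–18 are 286, 292; interpolating gives 286.6.
Difference: 286.6 − 48 = 238.6.

238.60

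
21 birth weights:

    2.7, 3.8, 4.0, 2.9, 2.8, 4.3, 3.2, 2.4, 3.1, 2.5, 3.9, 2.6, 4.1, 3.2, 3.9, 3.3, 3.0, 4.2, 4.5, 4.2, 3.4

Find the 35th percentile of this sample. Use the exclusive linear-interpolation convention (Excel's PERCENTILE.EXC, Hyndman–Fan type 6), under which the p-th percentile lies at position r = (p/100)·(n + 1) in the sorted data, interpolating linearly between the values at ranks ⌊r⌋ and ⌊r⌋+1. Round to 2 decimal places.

3.07

Sorted: 2.4, 2.5, 2.6, 2.7, 2.8, 2.9, 3.0, 3.1, 3.2, 3.2, 3.3, 3.4, 3.8, 3.9, 3.9, 4.0, 4.1, 4.2, 4.2, 4.3, 4.5.
n = 21.
r = (35/100)·(21 + 1) = 7.7.
Rank 7 is 3.0 and rank 8 is 3.1.
Interpolate: 3.0 + 0.7·(3.1 − 3.0) = 3.0 + 0.7·0.1 = 3.07.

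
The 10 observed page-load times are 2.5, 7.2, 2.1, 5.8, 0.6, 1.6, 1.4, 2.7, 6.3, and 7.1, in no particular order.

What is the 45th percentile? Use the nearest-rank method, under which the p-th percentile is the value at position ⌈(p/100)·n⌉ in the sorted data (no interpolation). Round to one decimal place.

2.5

Sorted: 0.6, 1.4, 1.6, 2.1, 2.5, 2.7, 5.8, 6.3, 7.1, 7.2.
n = 10.
Position = ⌈45/100 · 10⌉ = ⌈4.5⌉ = 5.
The value at rank 5 is 2.5.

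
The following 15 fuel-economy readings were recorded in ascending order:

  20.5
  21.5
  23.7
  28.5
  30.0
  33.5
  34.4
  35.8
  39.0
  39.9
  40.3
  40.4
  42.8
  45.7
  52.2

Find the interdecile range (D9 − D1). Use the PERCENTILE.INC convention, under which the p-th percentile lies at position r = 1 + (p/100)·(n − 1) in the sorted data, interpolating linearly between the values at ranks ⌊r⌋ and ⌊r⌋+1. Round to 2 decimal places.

n = 15.
P10: r = 2.4; ranks 2–3 are 21.5, 23.7; interpolating gives 22.38.
P90: r = 13.6; ranks 13–14 are 42.8, 45.7; interpolating gives 44.54.
Difference: 44.54 − 22.38 = 22.16.

22.16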